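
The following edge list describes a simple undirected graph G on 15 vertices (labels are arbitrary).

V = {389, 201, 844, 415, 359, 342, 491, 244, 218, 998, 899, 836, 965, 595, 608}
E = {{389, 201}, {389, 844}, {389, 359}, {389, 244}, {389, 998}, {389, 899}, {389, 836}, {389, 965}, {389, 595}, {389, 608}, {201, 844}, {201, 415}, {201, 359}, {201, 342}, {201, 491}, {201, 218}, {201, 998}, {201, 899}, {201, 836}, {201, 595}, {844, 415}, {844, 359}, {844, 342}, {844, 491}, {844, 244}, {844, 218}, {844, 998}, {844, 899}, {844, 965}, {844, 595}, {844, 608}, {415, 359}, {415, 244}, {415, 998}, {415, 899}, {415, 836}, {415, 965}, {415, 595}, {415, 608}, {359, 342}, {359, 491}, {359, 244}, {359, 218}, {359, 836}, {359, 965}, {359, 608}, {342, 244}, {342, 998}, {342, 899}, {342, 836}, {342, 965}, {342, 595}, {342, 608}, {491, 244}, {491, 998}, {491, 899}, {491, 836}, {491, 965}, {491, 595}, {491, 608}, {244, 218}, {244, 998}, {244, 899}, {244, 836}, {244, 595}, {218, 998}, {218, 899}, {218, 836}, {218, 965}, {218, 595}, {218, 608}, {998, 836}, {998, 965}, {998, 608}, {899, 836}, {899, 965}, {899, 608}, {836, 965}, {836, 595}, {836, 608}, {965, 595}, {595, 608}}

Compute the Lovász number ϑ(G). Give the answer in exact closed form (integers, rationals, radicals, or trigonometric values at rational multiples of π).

N(844) = {389, 201, 415, 359, 342, 491, 244, 218, 998, 899, 965, 595, 608}, |N(844)| = 13.
Vertex 491 has 10 neighbors: 201, 844, 359, 244, 998, 899, 836, 965, 595, 608.
N(389) = {201, 844, 359, 244, 998, 899, 836, 965, 595, 608}, |N(389)| = 10.
Vertex 415 has 10 neighbors: 201, 844, 359, 244, 998, 899, 836, 965, 595, 608.
Complete 4-partite, parts [5, 4, 4, 2]: perfect, ϑ = α = 5.
= 5.000000000… (decimal).
Sandwich: α(G)=5 ≤ ϑ(G)=5 ≤ χ(Ḡ)=5 (collapsed).

5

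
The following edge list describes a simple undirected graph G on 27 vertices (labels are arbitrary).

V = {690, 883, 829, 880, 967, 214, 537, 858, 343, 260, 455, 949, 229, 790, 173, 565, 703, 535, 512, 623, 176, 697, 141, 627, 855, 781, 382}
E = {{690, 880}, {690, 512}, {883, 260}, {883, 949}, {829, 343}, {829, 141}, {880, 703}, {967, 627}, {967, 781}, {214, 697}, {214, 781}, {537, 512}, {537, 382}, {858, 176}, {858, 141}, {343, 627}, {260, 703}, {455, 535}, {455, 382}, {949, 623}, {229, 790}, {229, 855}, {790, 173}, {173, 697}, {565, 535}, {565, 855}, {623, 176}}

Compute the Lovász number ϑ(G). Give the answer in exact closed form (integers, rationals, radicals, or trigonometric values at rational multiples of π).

27*cos(pi/27)/(cos(pi/27) + 1)

N(697) = {214, 173}, |N(697)| = 2.
Vertex 858 has 2 neighbors: 176, 141.
deg(790) = 2; N(790) = {229, 173}.
deg(627) = 2; N(627) = {967, 343}.
2-regular, N=27; the odd cycle C_{27}.
A has 14 distinct eigenvalues ≈ [2.0, 1.94609, 1.78727, 1.53209, 1.19432, 0.79216, 0.3473, -0.11629, -0.57361, -1.0, -1.37248, -1.67098, -1.87939, -1.98648].
λ_max=2, λ_min=-2*cos(pi/27); ϑ = −27·λ_min/(λ_max−λ_min) = 27*cos(pi/27)/(cos(pi/27) + 1).
ϑ(G) ≈ 13.454204.
Sandwich: α(G)=13 ≤ ϑ(G)=27*cos(pi/27)/(cos(pi/27) + 1) ≤ χ(Ḡ)=14 (both strict).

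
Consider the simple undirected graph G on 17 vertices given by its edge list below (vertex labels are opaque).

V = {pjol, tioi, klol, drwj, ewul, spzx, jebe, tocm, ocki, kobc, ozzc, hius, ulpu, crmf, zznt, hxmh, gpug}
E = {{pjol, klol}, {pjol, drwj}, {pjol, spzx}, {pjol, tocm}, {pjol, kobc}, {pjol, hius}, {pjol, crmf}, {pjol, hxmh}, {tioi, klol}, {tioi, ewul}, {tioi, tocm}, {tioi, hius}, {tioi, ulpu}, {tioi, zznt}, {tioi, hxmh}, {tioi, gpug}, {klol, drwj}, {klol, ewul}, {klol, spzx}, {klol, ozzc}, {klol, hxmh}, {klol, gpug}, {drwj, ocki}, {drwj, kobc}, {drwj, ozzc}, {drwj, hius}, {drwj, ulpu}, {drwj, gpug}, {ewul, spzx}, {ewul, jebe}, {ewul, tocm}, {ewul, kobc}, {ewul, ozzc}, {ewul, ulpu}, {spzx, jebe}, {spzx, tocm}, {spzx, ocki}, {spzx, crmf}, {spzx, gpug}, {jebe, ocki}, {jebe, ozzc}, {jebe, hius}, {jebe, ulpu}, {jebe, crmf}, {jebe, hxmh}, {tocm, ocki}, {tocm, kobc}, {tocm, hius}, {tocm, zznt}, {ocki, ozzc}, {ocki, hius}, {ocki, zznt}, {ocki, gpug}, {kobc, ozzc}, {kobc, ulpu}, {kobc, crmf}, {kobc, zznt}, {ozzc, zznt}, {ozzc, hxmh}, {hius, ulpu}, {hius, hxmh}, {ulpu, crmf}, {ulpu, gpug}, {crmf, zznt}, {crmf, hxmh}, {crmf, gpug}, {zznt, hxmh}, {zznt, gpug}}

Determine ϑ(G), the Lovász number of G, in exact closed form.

sqrt(17)

deg(ocki) = 8; N(ocki) = {drwj, spzx, jebe, tocm, ozzc, hius, zznt, gpug}.
Vertex ulpu has 8 neighbors: tioi, drwj, ewul, jebe, kobc, hius, crmf, gpug.
deg(zznt) = 8; N(zznt) = {tioi, tocm, ocki, kobc, ozzc, crmf, hxmh, gpug}.
deg(tioi) = 8; N(tioi) = {klol, ewul, tocm, hius, ulpu, zznt, hxmh, gpug}.
8-regular, N=17; strongly regular (17,8,3,4).
spec(A) ≈ [8.0, 1.56155, -2.56155] (distinct, 5 d.p.).
ϑ = −N·λ_min/(λ_max−λ_min) = −17·(-sqrt(17)/2 - 1/2)/(8−(-sqrt(17)/2 - 1/2)) = sqrt(17).
= 4.1231056… (decimal).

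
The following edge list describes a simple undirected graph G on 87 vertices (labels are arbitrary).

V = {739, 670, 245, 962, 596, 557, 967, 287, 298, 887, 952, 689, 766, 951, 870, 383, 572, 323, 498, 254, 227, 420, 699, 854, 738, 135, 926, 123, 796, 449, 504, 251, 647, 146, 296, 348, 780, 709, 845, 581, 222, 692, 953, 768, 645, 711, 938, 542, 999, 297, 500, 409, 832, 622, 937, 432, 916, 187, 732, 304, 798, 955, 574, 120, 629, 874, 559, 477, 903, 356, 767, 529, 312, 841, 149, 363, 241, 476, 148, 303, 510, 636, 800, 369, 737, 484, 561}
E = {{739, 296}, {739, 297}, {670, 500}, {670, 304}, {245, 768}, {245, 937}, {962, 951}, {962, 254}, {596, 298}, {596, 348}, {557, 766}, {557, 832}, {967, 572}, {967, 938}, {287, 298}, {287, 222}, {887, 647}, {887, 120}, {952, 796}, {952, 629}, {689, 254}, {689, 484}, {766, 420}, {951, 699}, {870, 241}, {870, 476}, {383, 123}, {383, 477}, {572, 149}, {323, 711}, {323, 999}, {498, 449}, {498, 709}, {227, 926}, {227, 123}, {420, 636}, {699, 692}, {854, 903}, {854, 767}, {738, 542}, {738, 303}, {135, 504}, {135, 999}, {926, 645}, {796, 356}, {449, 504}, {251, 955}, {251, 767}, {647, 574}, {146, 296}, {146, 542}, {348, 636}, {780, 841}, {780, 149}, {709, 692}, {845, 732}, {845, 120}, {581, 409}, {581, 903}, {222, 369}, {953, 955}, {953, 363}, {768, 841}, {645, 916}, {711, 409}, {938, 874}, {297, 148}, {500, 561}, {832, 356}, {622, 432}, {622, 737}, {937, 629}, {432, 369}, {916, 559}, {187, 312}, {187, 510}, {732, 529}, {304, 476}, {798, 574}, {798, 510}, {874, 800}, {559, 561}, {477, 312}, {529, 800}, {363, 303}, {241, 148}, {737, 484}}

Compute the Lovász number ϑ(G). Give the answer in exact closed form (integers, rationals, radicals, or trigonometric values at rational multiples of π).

N(689) = {254, 484}, |N(689)| = 2.
Vertex 937 has 2 neighbors: 245, 629.
deg(967) = 2; N(967) = {572, 938}.
N(363) = {953, 303}, |N(363)| = 2.
G on 87 vertices is 2-regular; this is C_{87}, the 87-cycle.
spec(A) ≈ [2.0, 1.9948, 1.9792, 1.9532, 1.9171, 1.871, 1.8152, 1.7498, 1.6754, 1.5922, 1.5007, 1.4014, 1.2948, 1.1814, 1.0619, 0.9368, 0.8069, 0.6727, 0.5351, 0.3946, 0.2521, 0.1083, -0.0361, -0.1803, -0.3236, -0.4651, -0.6043, -0.7403, -0.8724, -1.0, -1.1224, -1.2389, -1.349, -1.452, -1.5475, -1.6348, -1.7137, -1.7836, -1.8443, -1.8953, -1.9364, -1.9675, -1.9883, -1.9987] (distinct, 4 d.p.).
With N=87: ϑ(G) = 87·(-(-1)*2*cos(pi/87))/(2−(-2*cos(pi/87))) = 87*cos(pi/87)/(cos(pi/87) + 1).
= 43.485816… (decimal).
Lovász sandwich 43 ≤ 87*cos(pi/87)/(cos(pi/87) + 1) ≤ 44: both strict.

87*cos(pi/87)/(cos(pi/87) + 1)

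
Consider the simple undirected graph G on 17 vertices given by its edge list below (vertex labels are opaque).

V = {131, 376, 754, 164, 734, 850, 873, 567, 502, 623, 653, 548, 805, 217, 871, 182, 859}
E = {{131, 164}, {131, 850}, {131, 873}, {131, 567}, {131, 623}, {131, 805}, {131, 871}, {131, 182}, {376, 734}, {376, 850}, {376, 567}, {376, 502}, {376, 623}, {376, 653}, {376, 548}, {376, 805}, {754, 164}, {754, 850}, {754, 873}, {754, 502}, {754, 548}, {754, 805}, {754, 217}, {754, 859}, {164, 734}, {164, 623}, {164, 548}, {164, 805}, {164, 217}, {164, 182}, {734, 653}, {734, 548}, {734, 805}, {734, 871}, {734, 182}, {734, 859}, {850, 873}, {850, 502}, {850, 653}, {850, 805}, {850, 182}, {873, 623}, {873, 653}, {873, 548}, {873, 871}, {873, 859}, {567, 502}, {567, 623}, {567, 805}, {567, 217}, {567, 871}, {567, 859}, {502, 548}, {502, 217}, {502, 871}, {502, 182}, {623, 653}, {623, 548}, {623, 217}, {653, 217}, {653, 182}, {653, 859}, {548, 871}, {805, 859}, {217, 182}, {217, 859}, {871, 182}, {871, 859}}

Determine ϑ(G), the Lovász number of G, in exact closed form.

sqrt(17)

Vertex 182 has 8 neighbors: 131, 164, 734, 850, 502, 653, 217, 871.
Vertex 805 has 8 neighbors: 131, 376, 754, 164, 734, 850, 567, 859.
deg(850) = 8; N(850) = {131, 376, 754, 873, 502, 653, 805, 182}.
N(653) = {376, 734, 850, 873, 623, 217, 182, 859}, |N(653)| = 8.
17-vertex 8-regular graph: strongly regular (17,8,3,4).
A has 3 distinct eigenvalues ≈ [8.0, 1.5616, -2.5616].
λ_max=8, λ_min=-sqrt(17)/2 - 1/2; ϑ = −17·λ_min/(λ_max−λ_min) = sqrt(17).
= 4.123106… (decimal).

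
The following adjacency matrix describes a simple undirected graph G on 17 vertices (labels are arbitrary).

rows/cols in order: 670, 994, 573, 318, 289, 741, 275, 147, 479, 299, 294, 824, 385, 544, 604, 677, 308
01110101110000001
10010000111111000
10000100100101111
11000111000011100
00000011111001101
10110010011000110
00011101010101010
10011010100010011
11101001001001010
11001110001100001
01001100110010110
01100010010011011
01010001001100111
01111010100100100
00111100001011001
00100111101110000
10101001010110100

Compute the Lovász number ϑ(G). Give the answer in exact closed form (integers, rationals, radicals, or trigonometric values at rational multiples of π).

deg(318) = 8; N(318) = {670, 994, 741, 275, 147, 385, 544, 604}.
N(299) = {670, 994, 289, 741, 275, 294, 824, 308}, |N(299)| = 8.
deg(275) = 8; N(275) = {318, 289, 741, 147, 299, 824, 544, 677}.
deg(670) = 8; N(670) = {994, 573, 318, 741, 147, 479, 299, 308}.
deg(v) = 8 for all v (|V|=17); strongly regular (17,8,3,4).
The 3 distinct eigenvalues: [8.0, 1.561553, -2.561553].
ϑ = −N·λ_min/(λ_max−λ_min) = −17·(-sqrt(17)/2 - 1/2)/(8−(-sqrt(17)/2 - 1/2)) = sqrt(17).
≈ 4.123106 (to 6 d.p.).

sqrt(17)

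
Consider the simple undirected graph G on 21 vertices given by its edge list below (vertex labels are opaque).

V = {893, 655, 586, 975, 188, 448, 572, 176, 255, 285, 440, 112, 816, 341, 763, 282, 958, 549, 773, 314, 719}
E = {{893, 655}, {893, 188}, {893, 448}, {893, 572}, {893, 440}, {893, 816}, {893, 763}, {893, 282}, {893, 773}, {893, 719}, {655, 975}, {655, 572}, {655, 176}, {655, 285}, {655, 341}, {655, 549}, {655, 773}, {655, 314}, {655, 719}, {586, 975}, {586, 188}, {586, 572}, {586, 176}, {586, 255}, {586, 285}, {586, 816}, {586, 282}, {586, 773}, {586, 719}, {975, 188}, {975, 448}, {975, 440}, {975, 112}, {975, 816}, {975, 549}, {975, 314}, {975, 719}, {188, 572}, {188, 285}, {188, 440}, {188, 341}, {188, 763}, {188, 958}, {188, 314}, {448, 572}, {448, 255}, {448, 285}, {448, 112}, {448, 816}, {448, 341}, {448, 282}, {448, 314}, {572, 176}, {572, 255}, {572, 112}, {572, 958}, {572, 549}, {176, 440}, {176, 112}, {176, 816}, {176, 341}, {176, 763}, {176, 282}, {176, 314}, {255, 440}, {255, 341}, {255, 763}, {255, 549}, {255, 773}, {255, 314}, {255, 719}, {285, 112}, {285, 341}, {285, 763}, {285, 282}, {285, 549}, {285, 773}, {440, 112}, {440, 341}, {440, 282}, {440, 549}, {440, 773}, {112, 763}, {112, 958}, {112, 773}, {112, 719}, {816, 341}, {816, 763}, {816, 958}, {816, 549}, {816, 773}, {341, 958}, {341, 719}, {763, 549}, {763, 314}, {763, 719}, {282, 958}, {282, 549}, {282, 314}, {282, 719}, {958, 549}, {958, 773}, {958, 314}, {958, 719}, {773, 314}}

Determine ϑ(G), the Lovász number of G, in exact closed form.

Vertex 282 has 10 neighbors: 893, 586, 448, 176, 285, 440, 958, 549, 314, 719.
deg(285) = 10; N(285) = {655, 586, 188, 448, 112, 341, 763, 282, 549, 773}.
N(586) = {975, 188, 572, 176, 255, 285, 816, 282, 773, 719}, |N(586)| = 10.
N(719) = {893, 655, 586, 975, 255, 112, 341, 763, 282, 958}, |N(719)| = 10.
G on 21 vertices is 10-regular; Kneser-type, 2-subsets of [7].
spec(A) ≈ [10.0, 1.0, -4.0] (distinct, 5 d.p.).
λ_max=10, λ_min=-4; ϑ = −21·λ_min/(λ_max−λ_min) = 6.
≈ 6.0000 (to 4 d.p.).

6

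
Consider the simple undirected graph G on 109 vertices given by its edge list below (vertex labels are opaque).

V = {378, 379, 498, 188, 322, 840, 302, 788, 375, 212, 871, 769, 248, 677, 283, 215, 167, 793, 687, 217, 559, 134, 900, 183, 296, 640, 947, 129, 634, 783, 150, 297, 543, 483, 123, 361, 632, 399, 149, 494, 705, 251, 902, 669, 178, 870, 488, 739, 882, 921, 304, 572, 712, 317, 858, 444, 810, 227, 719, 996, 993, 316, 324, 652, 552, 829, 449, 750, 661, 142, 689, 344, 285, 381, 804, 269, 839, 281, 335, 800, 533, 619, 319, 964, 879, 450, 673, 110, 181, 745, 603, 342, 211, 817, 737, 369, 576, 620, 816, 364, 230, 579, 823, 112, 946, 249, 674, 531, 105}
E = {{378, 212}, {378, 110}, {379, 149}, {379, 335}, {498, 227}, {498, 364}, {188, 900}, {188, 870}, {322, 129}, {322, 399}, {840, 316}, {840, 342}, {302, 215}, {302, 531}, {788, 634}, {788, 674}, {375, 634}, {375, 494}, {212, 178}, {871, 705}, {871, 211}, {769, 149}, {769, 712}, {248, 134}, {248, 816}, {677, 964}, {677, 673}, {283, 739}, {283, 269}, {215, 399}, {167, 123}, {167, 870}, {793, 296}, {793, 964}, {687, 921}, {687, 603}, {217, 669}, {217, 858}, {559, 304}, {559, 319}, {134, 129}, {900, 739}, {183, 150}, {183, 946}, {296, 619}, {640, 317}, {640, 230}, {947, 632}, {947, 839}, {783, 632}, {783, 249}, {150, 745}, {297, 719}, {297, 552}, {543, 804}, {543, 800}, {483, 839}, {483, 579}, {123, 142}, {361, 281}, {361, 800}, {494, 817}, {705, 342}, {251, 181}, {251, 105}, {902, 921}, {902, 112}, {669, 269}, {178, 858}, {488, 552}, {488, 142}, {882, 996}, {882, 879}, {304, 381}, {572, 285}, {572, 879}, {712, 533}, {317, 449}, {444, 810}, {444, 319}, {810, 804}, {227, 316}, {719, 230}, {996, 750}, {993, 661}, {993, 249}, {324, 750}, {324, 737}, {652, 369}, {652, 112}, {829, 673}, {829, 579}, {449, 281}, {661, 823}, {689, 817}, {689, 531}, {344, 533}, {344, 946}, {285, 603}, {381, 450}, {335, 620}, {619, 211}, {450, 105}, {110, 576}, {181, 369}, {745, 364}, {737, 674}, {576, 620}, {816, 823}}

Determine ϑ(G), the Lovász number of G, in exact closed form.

109*cos(pi/109)/(cos(pi/109) + 1)

Vertex 344 has 2 neighbors: 533, 946.
N(181) = {251, 369}, |N(181)| = 2.
N(921) = {687, 902}, |N(921)| = 2.
deg(619) = 2; N(619) = {296, 211}.
Every vertex has degree 2 (N=109); a single 109-cycle (edge-transitive).
Distinct eigenvalues (to 4 d.p.): [2.0, 1.9967, 1.9867, 1.9702, 1.9471, 1.9175, 1.8816, 1.8394, 1.7911, 1.7368, 1.6768, 1.6112, 1.5403, 1.4642, 1.3833, 1.2978, 1.208, 1.1141, 1.0166, 0.9157, 0.8117, 0.7051, 0.5961, 0.4851, 0.3725, 0.2587, 0.144, 0.0288, -0.0864, -0.2014, -0.3157, -0.429, -0.5408, -0.6508, -0.7587, -0.8641, -0.9665, -1.0658, -1.1615, -1.2534, -1.3411, -1.4244, -1.5029, -1.5764, -1.6447, -1.7075, -1.7647, -1.816, -1.8612, -1.9003, -1.9331, -1.9594, -1.9793, -1.9925, -1.9992].
With N=109: ϑ(G) = 109·(-(-1)*2*cos(pi/109))/(2−(-2*cos(pi/109))) = 109*cos(pi/109)/(cos(pi/109) + 1).
Numerically 54.488680079.
Sandwich: α(G)=54 ≤ ϑ(G)=109*cos(pi/109)/(cos(pi/109) + 1) ≤ χ(Ḡ)=55 (both strict).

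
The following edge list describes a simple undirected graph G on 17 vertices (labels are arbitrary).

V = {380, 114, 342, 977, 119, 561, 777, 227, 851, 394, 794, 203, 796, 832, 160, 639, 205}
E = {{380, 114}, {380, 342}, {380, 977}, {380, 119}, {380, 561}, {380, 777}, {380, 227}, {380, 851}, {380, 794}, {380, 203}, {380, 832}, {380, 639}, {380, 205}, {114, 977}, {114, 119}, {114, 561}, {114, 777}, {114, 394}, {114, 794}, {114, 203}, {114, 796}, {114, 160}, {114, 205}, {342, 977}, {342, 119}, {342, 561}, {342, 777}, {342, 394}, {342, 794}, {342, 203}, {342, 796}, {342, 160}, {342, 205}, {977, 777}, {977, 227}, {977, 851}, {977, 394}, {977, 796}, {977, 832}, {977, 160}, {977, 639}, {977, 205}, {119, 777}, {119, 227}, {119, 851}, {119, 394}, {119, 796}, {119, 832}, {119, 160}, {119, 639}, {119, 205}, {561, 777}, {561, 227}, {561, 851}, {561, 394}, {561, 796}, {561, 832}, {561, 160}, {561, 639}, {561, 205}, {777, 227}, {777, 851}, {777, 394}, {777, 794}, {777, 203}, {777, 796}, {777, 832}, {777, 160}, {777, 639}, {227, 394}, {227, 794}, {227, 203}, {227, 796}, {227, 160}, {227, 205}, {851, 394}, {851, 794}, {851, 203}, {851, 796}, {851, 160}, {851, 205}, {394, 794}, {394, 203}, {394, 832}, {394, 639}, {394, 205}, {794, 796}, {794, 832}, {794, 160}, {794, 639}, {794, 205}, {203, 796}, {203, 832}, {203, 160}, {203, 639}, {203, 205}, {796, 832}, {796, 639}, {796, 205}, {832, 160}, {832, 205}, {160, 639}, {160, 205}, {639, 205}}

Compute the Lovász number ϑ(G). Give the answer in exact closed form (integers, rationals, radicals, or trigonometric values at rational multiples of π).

N(114) = {380, 977, 119, 561, 777, 394, 794, 203, 796, 160, 205}, |N(114)| = 11.
deg(203) = 12; N(203) = {380, 114, 342, 777, 227, 851, 394, 796, 832, 160, 639, 205}.
deg(796) = 13; N(796) = {114, 342, 977, 119, 561, 777, 227, 851, 794, 203, 832, 639, 205}.
Vertex 160 has 13 neighbors: 114, 342, 977, 119, 561, 777, 227, 851, 794, 203, 832, 639, 205.
Complete multipartite on [6, 5, 4, 2]: sandwich collapses at ϑ=6.
= 6.00000000… (decimal).
α=6, χ(Ḡ)=6; ϑ=6 lies between (collapsed).

6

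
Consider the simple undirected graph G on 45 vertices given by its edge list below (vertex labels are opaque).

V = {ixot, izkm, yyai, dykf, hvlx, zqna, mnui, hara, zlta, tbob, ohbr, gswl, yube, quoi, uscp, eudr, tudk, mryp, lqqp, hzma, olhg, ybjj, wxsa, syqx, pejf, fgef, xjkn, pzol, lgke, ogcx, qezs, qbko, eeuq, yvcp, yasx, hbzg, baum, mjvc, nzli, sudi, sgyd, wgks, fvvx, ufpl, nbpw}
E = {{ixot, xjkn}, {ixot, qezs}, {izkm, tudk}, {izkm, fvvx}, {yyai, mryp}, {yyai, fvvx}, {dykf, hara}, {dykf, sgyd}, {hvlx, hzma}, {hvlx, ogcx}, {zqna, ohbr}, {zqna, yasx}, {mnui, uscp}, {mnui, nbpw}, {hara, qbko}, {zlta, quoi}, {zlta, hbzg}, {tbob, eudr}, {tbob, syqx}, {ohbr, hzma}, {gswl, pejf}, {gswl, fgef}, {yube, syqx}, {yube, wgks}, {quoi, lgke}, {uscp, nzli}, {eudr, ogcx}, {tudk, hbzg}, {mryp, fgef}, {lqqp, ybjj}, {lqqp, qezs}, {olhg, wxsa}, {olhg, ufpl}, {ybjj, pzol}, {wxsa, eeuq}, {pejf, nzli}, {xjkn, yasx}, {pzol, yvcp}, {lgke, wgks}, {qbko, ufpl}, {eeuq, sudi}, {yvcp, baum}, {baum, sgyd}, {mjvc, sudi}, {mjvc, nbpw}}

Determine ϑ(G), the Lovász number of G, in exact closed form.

45*cos(pi/45)/(cos(pi/45) + 1)

Vertex hara has 2 neighbors: dykf, qbko.
deg(pzol) = 2; N(pzol) = {ybjj, yvcp}.
Vertex zqna has 2 neighbors: ohbr, yasx.
deg(tudk) = 2; N(tudk) = {izkm, hbzg}.
deg(v) = 2 for all v (|V|=45); a single 45-cycle (edge-transitive).
A has 23 distinct eigenvalues ≈ [2.0, 1.9805, 1.9225, 1.8271, 1.6961, 1.5321, 1.3383, 1.1184, 0.8767, 0.618, 0.3473, 0.0698, -0.2091, -0.4838, -0.7492, -1.0, -1.2313, -1.4387, -1.618, -1.7659, -1.8794, -1.9563, -1.9951].
−45·(-2*cos(pi/45)) / ((2)−(-2*cos(pi/45))) = 45*cos(pi/45)/(cos(pi/45) + 1) = ϑ(G).
≈ 22.472562 (to 6 d.p.).
Lovász sandwich 22 ≤ 45*cos(pi/45)/(cos(pi/45) + 1) ≤ 23: both strict.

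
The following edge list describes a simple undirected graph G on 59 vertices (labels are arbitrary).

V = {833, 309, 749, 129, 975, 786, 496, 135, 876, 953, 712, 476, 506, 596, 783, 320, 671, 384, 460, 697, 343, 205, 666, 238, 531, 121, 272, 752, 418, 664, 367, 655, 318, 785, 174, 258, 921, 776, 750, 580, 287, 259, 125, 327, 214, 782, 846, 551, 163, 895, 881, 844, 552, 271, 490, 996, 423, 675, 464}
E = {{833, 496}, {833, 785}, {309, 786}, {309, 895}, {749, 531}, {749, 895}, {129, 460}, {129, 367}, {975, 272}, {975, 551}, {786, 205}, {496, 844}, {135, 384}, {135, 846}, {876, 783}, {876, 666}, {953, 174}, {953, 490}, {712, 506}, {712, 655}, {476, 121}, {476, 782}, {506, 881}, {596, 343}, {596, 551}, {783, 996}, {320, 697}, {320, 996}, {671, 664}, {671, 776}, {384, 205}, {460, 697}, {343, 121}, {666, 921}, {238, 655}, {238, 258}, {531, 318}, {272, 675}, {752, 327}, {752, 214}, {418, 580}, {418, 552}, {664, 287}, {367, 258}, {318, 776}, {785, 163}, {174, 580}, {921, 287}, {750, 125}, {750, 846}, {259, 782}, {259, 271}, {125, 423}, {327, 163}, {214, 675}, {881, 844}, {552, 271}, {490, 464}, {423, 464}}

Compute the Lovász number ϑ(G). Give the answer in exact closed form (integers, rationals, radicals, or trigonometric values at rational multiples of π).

59*cos(pi/59)/(cos(pi/59) + 1)

Vertex 238 has 2 neighbors: 655, 258.
deg(846) = 2; N(846) = {135, 750}.
Vertex 423 has 2 neighbors: 125, 464.
Vertex 749 has 2 neighbors: 531, 895.
Regular of degree 2 on 59 vertices: the odd cycle C_{59}.
Distinct eigenvalues (to 3 d.p.): [2.0, 1.989, 1.955, 1.899, 1.821, 1.723, 1.605, 1.47, 1.317, 1.15, 0.969, 0.778, 0.577, 0.371, 0.16, -0.053, -0.265, -0.475, -0.678, -0.875, -1.061, -1.235, -1.395, -1.54, -1.667, -1.775, -1.863, -1.93, -1.975, -1.997].
ϑ = −N·λ_min/(λ_max−λ_min) = −59·(-2*cos(pi/59))/(2−(-2*cos(pi/59))) = 59*cos(pi/59)/(cos(pi/59) + 1).
≈ 29.47907994 (to 8 d.p.).
Sandwich: α(G)=29 ≤ ϑ(G)=59*cos(pi/59)/(cos(pi/59) + 1) ≤ χ(Ḡ)=30 (both strict).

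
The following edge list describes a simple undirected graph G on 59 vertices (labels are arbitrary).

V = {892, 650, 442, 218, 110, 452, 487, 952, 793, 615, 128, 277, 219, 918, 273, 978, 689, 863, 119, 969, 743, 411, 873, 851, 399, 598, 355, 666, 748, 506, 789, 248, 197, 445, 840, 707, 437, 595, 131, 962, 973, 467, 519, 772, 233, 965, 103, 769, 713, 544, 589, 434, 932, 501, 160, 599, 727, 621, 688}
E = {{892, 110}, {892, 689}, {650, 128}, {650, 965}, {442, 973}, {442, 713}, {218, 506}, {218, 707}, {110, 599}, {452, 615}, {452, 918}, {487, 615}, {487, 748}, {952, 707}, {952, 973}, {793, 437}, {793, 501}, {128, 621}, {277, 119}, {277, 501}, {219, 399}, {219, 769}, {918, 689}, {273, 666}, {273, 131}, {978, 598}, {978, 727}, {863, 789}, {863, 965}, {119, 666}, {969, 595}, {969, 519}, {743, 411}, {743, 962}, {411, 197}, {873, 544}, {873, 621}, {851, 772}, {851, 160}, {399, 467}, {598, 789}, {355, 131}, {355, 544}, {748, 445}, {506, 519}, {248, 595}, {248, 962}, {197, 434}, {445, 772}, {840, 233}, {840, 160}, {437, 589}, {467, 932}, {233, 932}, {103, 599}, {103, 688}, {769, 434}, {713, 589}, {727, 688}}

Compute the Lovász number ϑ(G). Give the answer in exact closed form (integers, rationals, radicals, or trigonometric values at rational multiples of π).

59*cos(pi/59)/(cos(pi/59) + 1)

deg(772) = 2; N(772) = {851, 445}.
deg(748) = 2; N(748) = {487, 445}.
N(487) = {615, 748}, |N(487)| = 2.
N(233) = {840, 932}, |N(233)| = 2.
G on 59 vertices is 2-regular; a single 59-cycle (edge-transitive).
Distinct eigenvalues (to 5 d.p.): [2.0, 1.98867, 1.95481, 1.8988, 1.82127, 1.72311, 1.60542, 1.46955, 1.31702, 1.14957, 0.9691, 0.77765, 0.57738, 0.37058, 0.15957, -0.05324, -0.26545, -0.47465, -0.67848, -0.87461, -1.06084, -1.23505, -1.39526, -1.53967, -1.66663, -1.7747, -1.86267, -1.92954, -1.97454, -1.99717].
λ_max=2, λ_min=-2*cos(pi/59); ϑ = −59·λ_min/(λ_max−λ_min) = 59*cos(pi/59)/(cos(pi/59) + 1).
≈ 29.47907994 (to 8 d.p.).
29 ≤ 59*cos(pi/59)/(cos(pi/59) + 1) ≤ 30: both strict.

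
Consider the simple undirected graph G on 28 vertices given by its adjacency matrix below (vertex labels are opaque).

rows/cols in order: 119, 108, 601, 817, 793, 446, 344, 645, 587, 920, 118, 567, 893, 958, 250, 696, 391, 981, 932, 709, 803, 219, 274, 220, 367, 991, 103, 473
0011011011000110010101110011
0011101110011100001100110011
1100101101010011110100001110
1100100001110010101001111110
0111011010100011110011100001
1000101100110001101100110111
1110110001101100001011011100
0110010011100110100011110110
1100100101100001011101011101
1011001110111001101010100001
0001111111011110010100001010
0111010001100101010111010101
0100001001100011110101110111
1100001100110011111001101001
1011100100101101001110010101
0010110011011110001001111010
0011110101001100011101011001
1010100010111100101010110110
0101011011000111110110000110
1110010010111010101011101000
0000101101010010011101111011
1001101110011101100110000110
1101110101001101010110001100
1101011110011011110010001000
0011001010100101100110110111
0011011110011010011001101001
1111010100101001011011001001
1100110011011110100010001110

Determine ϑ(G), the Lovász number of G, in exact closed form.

7

deg(119) = 15; N(119) = {601, 817, 446, 344, 587, 920, 958, 250, 981, 709, 219, 274, 220, 103, 473}.
N(391) = {601, 817, 793, 446, 645, 920, 893, 958, 981, 932, 709, 219, 220, 367, 473}, |N(391)| = 15.
deg(103) = 15; N(103) = {119, 108, 601, 817, 446, 645, 118, 893, 696, 981, 932, 803, 219, 367, 473}.
deg(645) = 15; N(645) = {108, 601, 446, 587, 920, 118, 958, 250, 391, 803, 219, 274, 220, 991, 103}.
G on 28 vertices is 15-regular; Kneser-type, 2-subsets of [8].
The 3 distinct eigenvalues: [15.0, 1.0, -5.0].
Lovász: ϑ = −28(-5)/(15+-1*(-5)) = 7.
= 7.000000… (decimal).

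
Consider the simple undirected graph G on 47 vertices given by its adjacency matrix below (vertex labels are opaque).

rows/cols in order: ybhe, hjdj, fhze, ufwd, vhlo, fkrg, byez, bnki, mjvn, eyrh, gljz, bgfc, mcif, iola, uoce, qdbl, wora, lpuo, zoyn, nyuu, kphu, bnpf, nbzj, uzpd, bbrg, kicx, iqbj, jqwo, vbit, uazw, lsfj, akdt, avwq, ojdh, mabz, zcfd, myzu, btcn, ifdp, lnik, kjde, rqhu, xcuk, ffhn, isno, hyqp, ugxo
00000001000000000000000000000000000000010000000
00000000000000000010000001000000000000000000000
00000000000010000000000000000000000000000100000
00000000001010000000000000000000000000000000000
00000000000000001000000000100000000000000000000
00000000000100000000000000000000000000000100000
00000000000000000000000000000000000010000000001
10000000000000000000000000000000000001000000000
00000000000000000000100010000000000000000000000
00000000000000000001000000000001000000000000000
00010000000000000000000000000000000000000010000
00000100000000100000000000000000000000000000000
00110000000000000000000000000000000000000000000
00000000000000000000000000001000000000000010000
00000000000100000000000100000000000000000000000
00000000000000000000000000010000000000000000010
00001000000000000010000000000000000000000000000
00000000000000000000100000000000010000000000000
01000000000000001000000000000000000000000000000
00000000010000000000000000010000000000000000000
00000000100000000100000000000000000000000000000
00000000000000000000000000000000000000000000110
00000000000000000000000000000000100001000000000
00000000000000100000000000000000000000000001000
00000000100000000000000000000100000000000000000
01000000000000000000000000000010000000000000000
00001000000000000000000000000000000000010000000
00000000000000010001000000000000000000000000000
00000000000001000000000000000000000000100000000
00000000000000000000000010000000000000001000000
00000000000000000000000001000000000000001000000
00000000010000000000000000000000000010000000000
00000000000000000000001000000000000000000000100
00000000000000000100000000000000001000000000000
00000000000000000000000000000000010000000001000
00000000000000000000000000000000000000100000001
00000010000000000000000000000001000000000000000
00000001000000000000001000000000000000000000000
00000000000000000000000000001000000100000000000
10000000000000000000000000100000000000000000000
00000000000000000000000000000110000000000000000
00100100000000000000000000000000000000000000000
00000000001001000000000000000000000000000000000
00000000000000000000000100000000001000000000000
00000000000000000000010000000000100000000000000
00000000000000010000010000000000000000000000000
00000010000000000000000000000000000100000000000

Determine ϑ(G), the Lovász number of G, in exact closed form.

deg(avwq) = 2; N(avwq) = {nbzj, isno}.
N(kphu) = {mjvn, lpuo}, |N(kphu)| = 2.
deg(uoce) = 2; N(uoce) = {bgfc, uzpd}.
N(bnki) = {ybhe, btcn}, |N(bnki)| = 2.
deg(v) = 2 for all v (|V|=47); a single 47-cycle (edge-transitive).
Distinct eigenvalues (to 4 d.p.): [2.0, 1.9822, 1.9289, 1.8413, 1.7208, 1.5696, 1.3904, 1.1864, 0.9612, 0.7188, 0.4636, 0.2002, -0.0668, -0.3327, -0.5926, -0.8419, -1.0762, -1.2913, -1.4833, -1.6489, -1.785, -1.8893, -1.9599, -1.9955].
λ_max=2, λ_min=-2*cos(pi/47); ϑ = −47·λ_min/(λ_max−λ_min) = 47*cos(pi/47)/(cos(pi/47) + 1).
≈ 23.4737 (to 4 d.p.).
23 ≤ 47*cos(pi/47)/(cos(pi/47) + 1) ≤ 24: both strict.

47*cos(pi/47)/(cos(pi/47) + 1)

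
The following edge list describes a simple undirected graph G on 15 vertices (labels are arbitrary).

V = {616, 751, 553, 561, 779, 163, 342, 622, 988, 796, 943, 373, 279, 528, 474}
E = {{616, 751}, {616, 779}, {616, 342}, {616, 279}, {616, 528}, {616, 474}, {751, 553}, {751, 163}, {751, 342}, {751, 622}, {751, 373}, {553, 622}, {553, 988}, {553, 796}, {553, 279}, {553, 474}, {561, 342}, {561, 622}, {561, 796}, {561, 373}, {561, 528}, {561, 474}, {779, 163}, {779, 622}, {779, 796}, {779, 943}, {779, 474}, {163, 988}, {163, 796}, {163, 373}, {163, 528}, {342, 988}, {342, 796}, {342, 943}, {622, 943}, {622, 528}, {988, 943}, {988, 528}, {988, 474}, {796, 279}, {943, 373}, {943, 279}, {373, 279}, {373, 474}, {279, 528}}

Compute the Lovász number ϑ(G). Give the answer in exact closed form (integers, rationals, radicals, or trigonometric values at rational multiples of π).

5

Vertex 528 has 6 neighbors: 616, 561, 163, 622, 988, 279.
deg(553) = 6; N(553) = {751, 622, 988, 796, 279, 474}.
Vertex 751 has 6 neighbors: 616, 553, 163, 342, 622, 373.
Vertex 988 has 6 neighbors: 553, 163, 342, 943, 528, 474.
6-regular, N=15; Kneser-type, 2-subsets of [6].
The 3 distinct eigenvalues: [6.0, 1.0, -3.0].
−15·(-3) / ((6)−(-3)) = 5 = ϑ(G).
Numerically 5.0000000.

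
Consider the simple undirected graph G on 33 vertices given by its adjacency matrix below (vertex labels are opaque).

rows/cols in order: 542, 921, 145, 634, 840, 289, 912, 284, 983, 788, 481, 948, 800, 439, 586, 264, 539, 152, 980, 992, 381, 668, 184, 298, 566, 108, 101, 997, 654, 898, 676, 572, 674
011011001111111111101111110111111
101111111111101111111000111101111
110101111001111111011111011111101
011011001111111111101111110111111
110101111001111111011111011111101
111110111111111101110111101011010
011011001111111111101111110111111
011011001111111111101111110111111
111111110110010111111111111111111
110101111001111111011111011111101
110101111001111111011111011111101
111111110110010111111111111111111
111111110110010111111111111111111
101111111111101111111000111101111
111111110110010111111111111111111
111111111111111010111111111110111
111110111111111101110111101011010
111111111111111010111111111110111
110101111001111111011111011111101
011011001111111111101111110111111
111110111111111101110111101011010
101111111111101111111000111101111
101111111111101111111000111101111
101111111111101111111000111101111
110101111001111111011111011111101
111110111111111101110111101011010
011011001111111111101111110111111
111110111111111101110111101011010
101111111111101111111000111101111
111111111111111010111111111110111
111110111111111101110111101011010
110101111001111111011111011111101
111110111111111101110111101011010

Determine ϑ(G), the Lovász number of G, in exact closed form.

7

N(676) = {542, 921, 145, 634, 840, 912, 284, 983, 788, 481, 948, 800, 439, 586, 264, 152, 980, 992, 668, 184, 298, 566, 101, 654, 898, 572}, |N(676)| = 26.
Vertex 654 has 27 neighbors: 542, 145, 634, 840, 289, 912, 284, 983, 788, 481, 948, 800, 586, 264, 539, 152, 980, 992, 381, 566, 108, 101, 997, 898, 676, 572, 674.
deg(674) = 26; N(674) = {542, 921, 145, 634, 840, 912, 284, 983, 788, 481, 948, 800, 439, 586, 264, 152, 980, 992, 668, 184, 298, 566, 101, 654, 898, 572}.
Vertex 921 has 27 neighbors: 542, 145, 634, 840, 289, 912, 284, 983, 788, 481, 948, 800, 586, 264, 539, 152, 980, 992, 381, 566, 108, 101, 997, 898, 676, 572, 674.
Complete multipartite on [7, 7, 6, 6, 4, 3]: sandwich collapses at ϑ=7.
= 7.0000000… (decimal).
Lovász sandwich 7 ≤ 7 ≤ 7: collapsed.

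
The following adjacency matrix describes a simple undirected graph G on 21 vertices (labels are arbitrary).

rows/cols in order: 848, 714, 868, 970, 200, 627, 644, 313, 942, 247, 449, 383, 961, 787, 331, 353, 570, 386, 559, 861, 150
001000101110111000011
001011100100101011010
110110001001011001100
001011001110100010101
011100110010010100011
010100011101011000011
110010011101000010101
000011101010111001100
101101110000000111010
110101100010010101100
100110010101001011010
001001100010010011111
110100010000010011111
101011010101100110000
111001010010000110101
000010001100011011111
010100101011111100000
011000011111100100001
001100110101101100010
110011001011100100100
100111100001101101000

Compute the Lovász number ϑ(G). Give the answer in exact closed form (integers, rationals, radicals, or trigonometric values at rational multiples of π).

N(383) = {868, 627, 644, 449, 787, 570, 386, 559, 861, 150}, |N(383)| = 10.
deg(559) = 10; N(559) = {868, 970, 644, 313, 247, 383, 961, 331, 353, 861}.
Vertex 644 has 10 neighbors: 848, 714, 200, 313, 942, 247, 383, 570, 559, 150.
Vertex 331 has 10 neighbors: 848, 714, 868, 627, 313, 449, 353, 570, 559, 150.
deg(v) = 10 for all v (|V|=21); Kneser K(7,2) on C(7,2)=21 vertices.
Distinct eigenvalues (to 3 d.p.): [10.0, 1.0, -4.0].
With N=21: ϑ(G) = 21·(-1*(-4))/(10−(-4)) = 6.
≈ 6.0000 (to 4 d.p.).

6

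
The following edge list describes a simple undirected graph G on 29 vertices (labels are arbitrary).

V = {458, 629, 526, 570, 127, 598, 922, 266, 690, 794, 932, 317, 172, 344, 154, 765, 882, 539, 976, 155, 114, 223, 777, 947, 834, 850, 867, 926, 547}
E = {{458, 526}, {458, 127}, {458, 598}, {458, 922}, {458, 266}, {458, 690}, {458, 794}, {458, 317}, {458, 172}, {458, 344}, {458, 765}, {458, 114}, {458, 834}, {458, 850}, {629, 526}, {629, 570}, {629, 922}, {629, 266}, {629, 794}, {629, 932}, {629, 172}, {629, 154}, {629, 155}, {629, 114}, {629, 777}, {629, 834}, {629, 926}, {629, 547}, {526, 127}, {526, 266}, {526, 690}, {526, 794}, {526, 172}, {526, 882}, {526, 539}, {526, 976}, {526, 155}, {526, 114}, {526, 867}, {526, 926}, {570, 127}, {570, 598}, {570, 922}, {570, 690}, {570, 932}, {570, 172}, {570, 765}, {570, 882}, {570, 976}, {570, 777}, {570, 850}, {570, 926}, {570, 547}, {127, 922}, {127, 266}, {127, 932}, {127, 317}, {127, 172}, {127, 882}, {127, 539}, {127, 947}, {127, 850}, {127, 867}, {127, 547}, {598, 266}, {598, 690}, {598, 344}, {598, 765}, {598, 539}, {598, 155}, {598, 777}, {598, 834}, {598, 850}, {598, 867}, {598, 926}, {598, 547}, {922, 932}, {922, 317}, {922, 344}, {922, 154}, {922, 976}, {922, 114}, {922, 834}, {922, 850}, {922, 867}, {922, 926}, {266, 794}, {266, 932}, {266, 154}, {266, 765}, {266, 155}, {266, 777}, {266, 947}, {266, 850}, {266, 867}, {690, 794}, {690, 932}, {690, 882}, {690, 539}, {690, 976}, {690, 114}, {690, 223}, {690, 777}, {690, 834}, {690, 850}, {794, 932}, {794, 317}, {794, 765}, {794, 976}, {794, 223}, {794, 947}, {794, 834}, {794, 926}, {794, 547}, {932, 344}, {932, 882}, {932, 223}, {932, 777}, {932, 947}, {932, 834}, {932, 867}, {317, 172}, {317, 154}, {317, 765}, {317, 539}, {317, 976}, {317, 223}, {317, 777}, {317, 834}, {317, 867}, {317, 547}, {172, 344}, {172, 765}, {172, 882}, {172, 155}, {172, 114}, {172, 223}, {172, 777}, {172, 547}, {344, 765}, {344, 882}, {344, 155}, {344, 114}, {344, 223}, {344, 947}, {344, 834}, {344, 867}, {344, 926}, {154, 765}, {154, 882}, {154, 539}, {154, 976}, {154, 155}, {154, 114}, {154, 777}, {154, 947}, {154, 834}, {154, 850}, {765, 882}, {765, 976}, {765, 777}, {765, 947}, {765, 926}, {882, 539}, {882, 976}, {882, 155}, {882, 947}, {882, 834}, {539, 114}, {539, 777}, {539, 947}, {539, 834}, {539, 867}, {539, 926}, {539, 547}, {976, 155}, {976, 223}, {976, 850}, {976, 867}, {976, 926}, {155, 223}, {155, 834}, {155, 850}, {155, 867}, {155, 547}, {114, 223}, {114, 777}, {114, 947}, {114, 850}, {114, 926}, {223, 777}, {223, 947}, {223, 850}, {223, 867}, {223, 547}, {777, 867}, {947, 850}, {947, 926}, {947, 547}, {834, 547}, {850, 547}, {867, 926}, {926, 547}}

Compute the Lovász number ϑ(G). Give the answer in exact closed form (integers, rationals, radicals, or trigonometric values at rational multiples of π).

sqrt(29)

deg(629) = 14; N(629) = {526, 570, 922, 266, 794, 932, 172, 154, 155, 114, 777, 834, 926, 547}.
N(570) = {629, 127, 598, 922, 690, 932, 172, 765, 882, 976, 777, 850, 926, 547}, |N(570)| = 14.
deg(539) = 14; N(539) = {526, 127, 598, 690, 317, 154, 882, 114, 777, 947, 834, 867, 926, 547}.
Vertex 922 has 14 neighbors: 458, 629, 570, 127, 932, 317, 344, 154, 976, 114, 834, 850, 867, 926.
Regular of degree 14 on 29 vertices: SR(29,14,6,7) — a Paley graph.
The 3 distinct eigenvalues: [14.0, 2.193, -3.193].
With N=29: ϑ(G) = 29·(-(-sqrt(29)/2 - 1/2))/(14−(-sqrt(29)/2 - 1/2)) = sqrt(29).
Numerically 5.385164807.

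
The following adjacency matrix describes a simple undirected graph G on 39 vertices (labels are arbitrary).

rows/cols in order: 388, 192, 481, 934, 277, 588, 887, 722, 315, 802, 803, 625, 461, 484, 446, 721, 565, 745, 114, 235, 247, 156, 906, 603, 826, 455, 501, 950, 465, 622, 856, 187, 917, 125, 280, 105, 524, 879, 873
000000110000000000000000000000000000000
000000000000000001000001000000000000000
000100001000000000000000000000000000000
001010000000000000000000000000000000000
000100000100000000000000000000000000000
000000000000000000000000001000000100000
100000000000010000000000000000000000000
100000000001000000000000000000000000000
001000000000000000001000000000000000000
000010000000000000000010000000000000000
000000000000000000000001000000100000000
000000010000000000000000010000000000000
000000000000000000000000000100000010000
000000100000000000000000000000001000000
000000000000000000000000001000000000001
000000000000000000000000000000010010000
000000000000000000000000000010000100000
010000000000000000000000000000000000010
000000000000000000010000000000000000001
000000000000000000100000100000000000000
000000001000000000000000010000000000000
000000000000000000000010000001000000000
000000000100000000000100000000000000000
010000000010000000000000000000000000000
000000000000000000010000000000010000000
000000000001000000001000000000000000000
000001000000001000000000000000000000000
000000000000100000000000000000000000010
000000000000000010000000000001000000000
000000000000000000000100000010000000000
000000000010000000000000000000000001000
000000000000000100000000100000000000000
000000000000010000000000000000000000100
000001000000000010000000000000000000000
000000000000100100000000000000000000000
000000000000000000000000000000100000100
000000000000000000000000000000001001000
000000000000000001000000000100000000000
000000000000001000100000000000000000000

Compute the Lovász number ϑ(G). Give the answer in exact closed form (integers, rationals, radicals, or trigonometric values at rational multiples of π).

Vertex 622 has 2 neighbors: 156, 465.
deg(501) = 2; N(501) = {588, 446}.
Vertex 277 has 2 neighbors: 934, 802.
deg(745) = 2; N(745) = {192, 879}.
deg(v) = 2 for all v (|V|=39); a single 39-cycle (edge-transitive).
Distinct eigenvalues (to 3 d.p.): [2.0, 1.974, 1.897, 1.771, 1.599, 1.385, 1.136, 0.857, 0.556, 0.241, -0.081, -0.4, -0.709, -1.0, -1.265, -1.497, -1.69, -1.84, -1.942, -1.994].
−39·(-2*cos(pi/39)) / ((2)−(-2*cos(pi/39))) = 39*cos(pi/39)/(cos(pi/39) + 1) = ϑ(G).
Numerically 19.468332410.
19 ≤ 39*cos(pi/39)/(cos(pi/39) + 1) ≤ 20: both strict.

39*cos(pi/39)/(cos(pi/39) + 1)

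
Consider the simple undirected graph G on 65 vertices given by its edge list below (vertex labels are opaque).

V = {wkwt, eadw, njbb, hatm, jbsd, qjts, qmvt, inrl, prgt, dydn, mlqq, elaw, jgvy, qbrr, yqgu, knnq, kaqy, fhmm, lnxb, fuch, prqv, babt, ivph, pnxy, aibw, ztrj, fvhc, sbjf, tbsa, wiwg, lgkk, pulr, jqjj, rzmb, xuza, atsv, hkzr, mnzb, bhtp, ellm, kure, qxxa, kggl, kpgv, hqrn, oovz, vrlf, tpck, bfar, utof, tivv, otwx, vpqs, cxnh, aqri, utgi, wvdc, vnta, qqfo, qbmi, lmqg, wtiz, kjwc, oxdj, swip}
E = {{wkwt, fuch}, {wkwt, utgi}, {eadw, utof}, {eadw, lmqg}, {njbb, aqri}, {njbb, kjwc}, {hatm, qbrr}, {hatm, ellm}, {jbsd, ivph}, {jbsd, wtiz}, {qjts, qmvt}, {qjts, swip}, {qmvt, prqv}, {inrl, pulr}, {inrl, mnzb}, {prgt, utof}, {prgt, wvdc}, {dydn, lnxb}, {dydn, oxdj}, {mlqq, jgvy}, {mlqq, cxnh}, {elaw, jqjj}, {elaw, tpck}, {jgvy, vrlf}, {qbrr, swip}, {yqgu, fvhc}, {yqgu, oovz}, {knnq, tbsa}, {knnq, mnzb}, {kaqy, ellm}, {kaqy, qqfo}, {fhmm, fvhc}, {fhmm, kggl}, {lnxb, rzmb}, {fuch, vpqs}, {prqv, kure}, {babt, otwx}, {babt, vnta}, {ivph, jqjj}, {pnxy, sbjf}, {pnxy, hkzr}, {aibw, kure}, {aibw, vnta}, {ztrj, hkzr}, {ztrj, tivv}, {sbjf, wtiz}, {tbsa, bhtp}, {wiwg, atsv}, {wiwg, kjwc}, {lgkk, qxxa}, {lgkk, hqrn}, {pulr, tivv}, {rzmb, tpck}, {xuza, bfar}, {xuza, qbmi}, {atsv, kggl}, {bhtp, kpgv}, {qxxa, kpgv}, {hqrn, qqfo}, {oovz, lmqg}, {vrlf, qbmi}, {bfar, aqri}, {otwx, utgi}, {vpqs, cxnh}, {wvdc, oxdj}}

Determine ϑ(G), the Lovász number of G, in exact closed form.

deg(sbjf) = 2; N(sbjf) = {pnxy, wtiz}.
N(fhmm) = {fvhc, kggl}, |N(fhmm)| = 2.
deg(qxxa) = 2; N(qxxa) = {lgkk, kpgv}.
deg(wtiz) = 2; N(wtiz) = {jbsd, sbjf}.
deg(v) = 2 for all v (|V|=65); this is C_{65}, the 65-cycle.
Distinct eigenvalues (to 4 d.p.): [2.0, 1.9907, 1.9627, 1.9165, 1.8523, 1.7709, 1.6729, 1.5593, 1.4312, 1.2897, 1.1361, 0.972, 0.7987, 0.618, 0.4316, 0.2411, 0.0483, -0.1449, -0.3367, -0.5254, -0.7092, -0.8864, -1.0553, -1.2143, -1.362, -1.497, -1.618, -1.7239, -1.8137, -1.8866, -1.9419, -1.979, -1.9977].
ϑ = −N·λ_min/(λ_max−λ_min) = −65·(-2*cos(pi/65))/(2−(-2*cos(pi/65))) = 65*cos(pi/65)/(cos(pi/65) + 1).
≈ 32.481013 (to 6 d.p.).
α=32, χ(Ḡ)=33; ϑ=65*cos(pi/65)/(cos(pi/65) + 1) lies between (both strict).

65*cos(pi/65)/(cos(pi/65) + 1)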